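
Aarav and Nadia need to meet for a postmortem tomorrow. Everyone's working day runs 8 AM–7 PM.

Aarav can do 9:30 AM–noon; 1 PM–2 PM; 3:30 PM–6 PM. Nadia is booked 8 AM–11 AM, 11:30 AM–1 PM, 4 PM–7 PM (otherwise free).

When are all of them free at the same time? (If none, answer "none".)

11:00-11:30, 13:00-14:00, 15:30-16:00

Aarav free: 09:30-12:00, 13:00-14:00, 15:30-18:00.
Nadia free: 11:00-11:30, 13:00-16:00 (invert busy blocks within the working day).
Aarav ∩ Nadia: 11:00-11:30, 13:00-14:00, 15:30-16:00.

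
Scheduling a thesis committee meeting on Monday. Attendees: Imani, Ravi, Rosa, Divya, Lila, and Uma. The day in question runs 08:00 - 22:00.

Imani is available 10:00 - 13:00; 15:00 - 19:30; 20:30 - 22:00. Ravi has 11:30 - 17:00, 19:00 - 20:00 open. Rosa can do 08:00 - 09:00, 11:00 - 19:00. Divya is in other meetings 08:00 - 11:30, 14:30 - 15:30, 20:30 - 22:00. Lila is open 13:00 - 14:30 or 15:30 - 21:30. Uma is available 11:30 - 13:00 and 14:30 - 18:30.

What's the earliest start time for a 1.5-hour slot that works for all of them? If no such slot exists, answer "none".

Imani free: 10:00-13:00, 15:00-19:30, 20:30-22:00.
Ravi free: 11:30-17:00, 19:00-20:00.
Rosa free: 08:00-09:00, 11:00-19:00.
Divya free: 11:30-14:30, 15:30-20:30 (invert busy blocks within the working day).
Lila free: 13:00-14:30, 15:30-21:30.
Uma free: 11:30-13:00, 14:30-18:30.
Imani ∩ Ravi: 11:30-13:00, 15:00-17:00, 19:00-19:30.
Imani ∩ Ravi ∩ Rosa: 11:30-13:00, 15:00-17:00.
Imani ∩ Ravi ∩ Rosa ∩ Divya: 11:30-13:00, 15:30-17:00.
Imani ∩ Ravi ∩ Rosa ∩ Divya ∩ Lila: 15:30-17:00.
Imani ∩ Ravi ∩ Rosa ∩ Divya ∩ Lila ∩ Uma: 15:30-17:00.
So the common availability across everyone is 15:30-17:00.
The first common window of at least 90 minutes is 15:30-17:00, so the earliest start is 15:30.

15:30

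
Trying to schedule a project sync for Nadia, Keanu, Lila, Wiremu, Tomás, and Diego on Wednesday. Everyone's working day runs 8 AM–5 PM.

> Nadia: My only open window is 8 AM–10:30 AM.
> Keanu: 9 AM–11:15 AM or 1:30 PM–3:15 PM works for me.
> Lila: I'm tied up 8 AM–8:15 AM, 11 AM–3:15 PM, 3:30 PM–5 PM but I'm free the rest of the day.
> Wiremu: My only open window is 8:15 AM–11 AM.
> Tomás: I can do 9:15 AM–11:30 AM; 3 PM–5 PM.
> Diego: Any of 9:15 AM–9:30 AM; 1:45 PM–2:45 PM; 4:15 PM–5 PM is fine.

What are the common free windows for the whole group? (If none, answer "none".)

09:15-09:30

Nadia free: 08:00-10:30.
Keanu free: 09:00-11:15, 13:30-15:15.
Lila free: 08:15-11:00, 15:15-15:30 (invert busy blocks within the working day).
Wiremu free: 08:15-11:00.
Tomás free: 09:15-11:30, 15:00-17:00.
Diego free: 09:15-09:30, 13:45-14:45, 16:15-17:00.
Nadia ∩ Keanu: 09:00-10:30.
Nadia ∩ Keanu ∩ Lila: 09:00-10:30.
Nadia ∩ Keanu ∩ Lila ∩ Wiremu: 09:00-10:30.
Nadia ∩ Keanu ∩ Lila ∩ Wiremu ∩ Tomás: 09:15-10:30.
Nadia ∩ Keanu ∩ Lila ∩ Wiremu ∩ Tomás ∩ Diego: 09:15-09:30.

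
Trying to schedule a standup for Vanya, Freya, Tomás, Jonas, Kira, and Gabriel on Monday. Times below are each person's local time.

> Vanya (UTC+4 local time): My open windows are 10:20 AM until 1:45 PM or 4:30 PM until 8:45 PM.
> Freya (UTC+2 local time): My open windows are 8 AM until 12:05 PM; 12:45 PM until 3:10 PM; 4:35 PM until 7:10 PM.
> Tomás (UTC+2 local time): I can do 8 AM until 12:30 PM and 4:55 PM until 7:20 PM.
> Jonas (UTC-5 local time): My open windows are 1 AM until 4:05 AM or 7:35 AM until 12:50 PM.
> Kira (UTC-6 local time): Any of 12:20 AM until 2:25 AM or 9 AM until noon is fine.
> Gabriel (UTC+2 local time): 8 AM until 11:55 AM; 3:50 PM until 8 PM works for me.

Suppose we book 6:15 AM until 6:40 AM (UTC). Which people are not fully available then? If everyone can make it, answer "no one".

Kira, Vanya

Vanya in UTC: 06:20-09:45, 12:30-16:45 (subtract 4h to convert from UTC+4).
Freya in UTC: 06:00-10:05, 10:45-13:10, 14:35-17:10 (subtract 2h to convert from UTC+2).
Tomás in UTC: 06:00-10:30, 14:55-17:20 (subtract 2h to convert from UTC+2).
Jonas in UTC: 06:00-09:05, 12:35-17:50 (add 5h to convert from UTC-5).
Kira in UTC: 06:20-08:25, 15:00-18:00 (add 6h to convert from UTC-6).
Gabriel in UTC: 06:00-09:55, 13:50-18:00 (subtract 2h to convert from UTC+2).
Vanya: not fully free for 06:15-06:40. Freya: free for 06:15-06:40. Tomás: free for 06:15-06:40. Jonas: free for 06:15-06:40. Kira: not fully free for 06:15-06:40. Gabriel: free for 06:15-06:40.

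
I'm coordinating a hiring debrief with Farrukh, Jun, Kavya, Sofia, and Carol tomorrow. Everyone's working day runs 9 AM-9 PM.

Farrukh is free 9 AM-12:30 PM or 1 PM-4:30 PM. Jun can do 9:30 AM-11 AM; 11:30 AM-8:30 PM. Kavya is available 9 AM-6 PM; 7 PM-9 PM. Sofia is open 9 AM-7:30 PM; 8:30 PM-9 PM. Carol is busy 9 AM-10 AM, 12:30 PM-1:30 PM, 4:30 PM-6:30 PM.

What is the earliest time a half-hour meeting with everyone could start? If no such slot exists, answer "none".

Farrukh free: 09:00-12:30, 13:00-16:30.
Jun free: 09:30-11:00, 11:30-20:30.
Kavya free: 09:00-18:00, 19:00-21:00.
Sofia free: 09:00-19:30, 20:30-21:00.
Carol free: 10:00-12:30, 13:30-16:30, 18:30-21:00 (invert busy blocks within the working day).
Farrukh ∩ Jun: 09:30-11:00, 11:30-12:30, 13:00-16:30.
Farrukh ∩ Jun ∩ Kavya: 09:30-11:00, 11:30-12:30, 13:00-16:30.
Farrukh ∩ Jun ∩ Kavya ∩ Sofia: 09:30-11:00, 11:30-12:30, 13:00-16:30.
Farrukh ∩ Jun ∩ Kavya ∩ Sofia ∩ Carol: 10:00-11:00, 11:30-12:30, 13:30-16:30.
The first common window of at least 30 minutes is 10:00-11:00, so the earliest start is 10:00.

10:00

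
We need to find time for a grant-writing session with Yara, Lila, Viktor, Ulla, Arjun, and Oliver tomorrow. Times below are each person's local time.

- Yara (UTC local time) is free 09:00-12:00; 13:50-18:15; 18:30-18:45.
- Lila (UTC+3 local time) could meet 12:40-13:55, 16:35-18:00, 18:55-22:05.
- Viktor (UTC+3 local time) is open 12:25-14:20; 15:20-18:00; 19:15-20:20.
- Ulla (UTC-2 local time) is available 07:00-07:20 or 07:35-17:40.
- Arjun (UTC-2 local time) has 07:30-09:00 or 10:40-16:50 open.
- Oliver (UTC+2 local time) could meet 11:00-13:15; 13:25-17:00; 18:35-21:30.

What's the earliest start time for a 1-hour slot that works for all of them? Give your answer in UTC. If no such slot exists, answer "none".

Yara in UTC: 09:00-12:00, 13:50-18:15, 18:30-18:45.
Lila in UTC: 09:40-10:55, 13:35-15:00, 15:55-19:05 (subtract 3h to convert from UTC+3).
Viktor in UTC: 09:25-11:20, 12:20-15:00, 16:15-17:20 (subtract 3h to convert from UTC+3).
Ulla in UTC: 09:00-09:20, 09:35-19:40 (add 2h to convert from UTC-2).
Arjun in UTC: 09:30-11:00, 12:40-18:50 (add 2h to convert from UTC-2).
Oliver in UTC: 09:00-11:15, 11:25-15:00, 16:35-19:30 (subtract 2h to convert from UTC+2).
Yara ∩ Lila: 09:40-10:55, 13:50-15:00, 15:55-18:15, 18:30-18:45.
Yara ∩ Lila ∩ Viktor: 09:40-10:55, 13:50-15:00, 16:15-17:20.
Yara ∩ Lila ∩ Viktor ∩ Ulla: 09:40-10:55, 13:50-15:00, 16:15-17:20.
Yara ∩ Lila ∩ Viktor ∩ Ulla ∩ Arjun: 09:40-10:55, 13:50-15:00, 16:15-17:20.
Yara ∩ Lila ∩ Viktor ∩ Ulla ∩ Arjun ∩ Oliver: 09:40-10:55, 13:50-15:00, 16:35-17:20.
The first common window of at least 60 minutes is 09:40-10:55, so the earliest start is 09:40.

09:40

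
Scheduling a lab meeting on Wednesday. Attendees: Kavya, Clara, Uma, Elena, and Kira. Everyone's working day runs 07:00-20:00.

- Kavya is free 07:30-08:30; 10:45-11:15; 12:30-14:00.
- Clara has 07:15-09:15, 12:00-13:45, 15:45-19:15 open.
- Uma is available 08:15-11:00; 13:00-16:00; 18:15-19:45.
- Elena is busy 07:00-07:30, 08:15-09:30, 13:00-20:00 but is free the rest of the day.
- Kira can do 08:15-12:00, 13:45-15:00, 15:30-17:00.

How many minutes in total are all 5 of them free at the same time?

Kavya free: 07:30-08:30, 10:45-11:15, 12:30-14:00.
Clara free: 07:15-09:15, 12:00-13:45, 15:45-19:15.
Uma free: 08:15-11:00, 13:00-16:00, 18:15-19:45.
Elena free: 07:30-08:15, 09:30-13:00 (invert busy blocks within the working day).
Kira free: 08:15-12:00, 13:45-15:00, 15:30-17:00.
Kavya ∩ Clara: 07:30-08:30, 12:30-13:45.
Kavya ∩ Clara ∩ Uma: 08:15-08:30, 13:00-13:45.
Kavya ∩ Clara ∩ Uma ∩ Elena: ∅.
Kavya ∩ Clara ∩ Uma ∩ Elena ∩ Kira: ∅.
There is no time when everyone is free.
There is no common window, so the total is 0 minutes.

0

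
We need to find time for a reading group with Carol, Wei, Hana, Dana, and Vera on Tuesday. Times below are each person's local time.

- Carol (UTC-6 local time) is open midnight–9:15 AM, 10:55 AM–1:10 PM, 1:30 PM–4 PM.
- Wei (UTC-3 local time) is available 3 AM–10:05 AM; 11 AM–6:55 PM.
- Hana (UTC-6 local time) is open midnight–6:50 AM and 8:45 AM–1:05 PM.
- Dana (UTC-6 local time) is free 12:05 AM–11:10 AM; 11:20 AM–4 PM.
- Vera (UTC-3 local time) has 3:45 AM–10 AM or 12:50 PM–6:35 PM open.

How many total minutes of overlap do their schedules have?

485

Carol in UTC: 06:00-15:15, 16:55-19:10, 19:30-22:00 (add 6h to convert from UTC-6).
Wei in UTC: 06:00-13:05, 14:00-21:55 (add 3h to convert from UTC-3).
Hana in UTC: 06:00-12:50, 14:45-19:05 (add 6h to convert from UTC-6).
Dana in UTC: 06:05-17:10, 17:20-22:00 (add 6h to convert from UTC-6).
Vera in UTC: 06:45-13:00, 15:50-21:35 (add 3h to convert from UTC-3).
Carol ∩ Wei: 06:00-13:05, 14:00-15:15, 16:55-19:10, 19:30-21:55.
Carol ∩ Wei ∩ Hana: 06:00-12:50, 14:45-15:15, 16:55-19:05.
Carol ∩ Wei ∩ Hana ∩ Dana: 06:05-12:50, 14:45-15:15, 16:55-17:10, 17:20-19:05.
Carol ∩ Wei ∩ Hana ∩ Dana ∩ Vera: 06:45-12:50, 16:55-17:10, 17:20-19:05.
Summing the common windows: 365 + 15 + 105 = 485 minutes.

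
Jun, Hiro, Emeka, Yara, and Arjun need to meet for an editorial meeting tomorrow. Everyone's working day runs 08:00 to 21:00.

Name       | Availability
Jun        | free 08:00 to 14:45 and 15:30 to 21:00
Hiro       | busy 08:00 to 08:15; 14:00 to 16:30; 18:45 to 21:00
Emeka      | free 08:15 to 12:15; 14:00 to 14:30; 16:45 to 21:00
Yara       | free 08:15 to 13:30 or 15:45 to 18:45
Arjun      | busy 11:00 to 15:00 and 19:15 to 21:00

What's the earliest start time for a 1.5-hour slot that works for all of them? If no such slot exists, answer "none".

08:15

Jun free: 08:00-14:45, 15:30-21:00.
Hiro free: 08:15-14:00, 16:30-18:45 (invert busy blocks within the working day).
Emeka free: 08:15-12:15, 14:00-14:30, 16:45-21:00.
Yara free: 08:15-13:30, 15:45-18:45.
Arjun free: 08:00-11:00, 15:00-19:15 (invert busy blocks within the working day).
Jun ∩ Hiro: 08:15-14:00, 16:30-18:45.
Jun ∩ Hiro ∩ Emeka: 08:15-12:15, 16:45-18:45.
Jun ∩ Hiro ∩ Emeka ∩ Yara: 08:15-12:15, 16:45-18:45.
Jun ∩ Hiro ∩ Emeka ∩ Yara ∩ Arjun: 08:15-11:00, 16:45-18:45.
Those are the intersection windows.
The first common window of at least 90 minutes is 08:15-11:00, so the earliest start is 08:15.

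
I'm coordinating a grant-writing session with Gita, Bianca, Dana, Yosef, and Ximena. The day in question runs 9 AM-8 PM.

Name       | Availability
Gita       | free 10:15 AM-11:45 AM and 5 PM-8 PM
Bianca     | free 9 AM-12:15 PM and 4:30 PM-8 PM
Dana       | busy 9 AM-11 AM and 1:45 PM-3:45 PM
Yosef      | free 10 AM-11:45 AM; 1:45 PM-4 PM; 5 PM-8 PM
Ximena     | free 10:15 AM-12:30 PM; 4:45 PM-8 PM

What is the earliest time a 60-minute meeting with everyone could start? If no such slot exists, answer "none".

Gita free: 10:15-11:45, 17:00-20:00.
Bianca free: 09:00-12:15, 16:30-20:00.
Dana free: 11:00-13:45, 15:45-20:00 (invert busy blocks within the working day).
Yosef free: 10:00-11:45, 13:45-16:00, 17:00-20:00.
Ximena free: 10:15-12:30, 16:45-20:00.
Gita ∩ Bianca: 10:15-11:45, 17:00-20:00.
Gita ∩ Bianca ∩ Dana: 11:00-11:45, 17:00-20:00.
Gita ∩ Bianca ∩ Dana ∩ Yosef: 11:00-11:45, 17:00-20:00.
Gita ∩ Bianca ∩ Dana ∩ Yosef ∩ Ximena: 11:00-11:45, 17:00-20:00.
Those are the intersection windows.
The first common window of at least 60 minutes is 17:00-20:00, so the earliest start is 17:00.

17:00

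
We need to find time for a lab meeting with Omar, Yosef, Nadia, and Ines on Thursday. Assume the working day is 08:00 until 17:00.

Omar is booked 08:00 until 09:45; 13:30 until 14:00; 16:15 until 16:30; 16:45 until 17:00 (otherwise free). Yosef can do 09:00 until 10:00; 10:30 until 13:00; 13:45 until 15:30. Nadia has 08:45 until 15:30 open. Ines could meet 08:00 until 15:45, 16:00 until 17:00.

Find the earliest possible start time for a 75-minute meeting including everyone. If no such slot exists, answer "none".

Omar free: 09:45-13:30, 14:00-16:15, 16:30-16:45 (invert busy blocks within the working day).
Yosef free: 09:00-10:00, 10:30-13:00, 13:45-15:30.
Nadia free: 08:45-15:30.
Ines free: 08:00-15:45, 16:00-17:00.
Omar ∩ Yosef: 09:45-10:00, 10:30-13:00, 14:00-15:30.
Omar ∩ Yosef ∩ Nadia: 09:45-10:00, 10:30-13:00, 14:00-15:30.
Omar ∩ Yosef ∩ Nadia ∩ Ines: 09:45-10:00, 10:30-13:00, 14:00-15:30.
The first common window of at least 75 minutes is 10:30-13:00, so the earliest start is 10:30.

10:30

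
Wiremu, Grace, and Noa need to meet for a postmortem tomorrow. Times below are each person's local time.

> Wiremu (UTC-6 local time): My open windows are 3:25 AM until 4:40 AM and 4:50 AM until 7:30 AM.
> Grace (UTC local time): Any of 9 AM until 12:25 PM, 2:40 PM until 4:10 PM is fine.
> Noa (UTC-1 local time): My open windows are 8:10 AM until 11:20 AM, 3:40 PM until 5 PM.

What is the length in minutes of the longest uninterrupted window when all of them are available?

Wiremu in UTC: 09:25-10:40, 10:50-13:30 (add 6h to convert from UTC-6).
Grace in UTC: 09:00-12:25, 14:40-16:10.
Noa in UTC: 09:10-12:20, 16:40-18:00 (add 1h to convert from UTC-1).
Wiremu ∩ Grace: 09:25-10:40, 10:50-12:25.
Wiremu ∩ Grace ∩ Noa: 09:25-10:40, 10:50-12:20.
The longest is 10:50-12:20 at 90 minutes.

90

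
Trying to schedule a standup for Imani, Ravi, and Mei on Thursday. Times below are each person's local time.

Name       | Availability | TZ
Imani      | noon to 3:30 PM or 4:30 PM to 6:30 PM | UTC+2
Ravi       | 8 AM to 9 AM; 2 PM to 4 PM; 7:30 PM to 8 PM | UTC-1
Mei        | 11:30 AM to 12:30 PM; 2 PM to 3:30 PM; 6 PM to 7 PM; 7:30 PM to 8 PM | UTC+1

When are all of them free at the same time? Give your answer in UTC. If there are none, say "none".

none

Imani in UTC: 10:00-13:30, 14:30-16:30 (subtract 2h to convert from UTC+2).
Ravi in UTC: 09:00-10:00, 15:00-17:00, 20:30-21:00 (add 1h to convert from UTC-1).
Mei in UTC: 10:30-11:30, 13:00-14:30, 17:00-18:00, 18:30-19:00 (subtract 1h to convert from UTC+1).
Imani ∩ Ravi: 15:00-16:30.
Imani ∩ Ravi ∩ Mei: ∅.
There is no time when everyone is free.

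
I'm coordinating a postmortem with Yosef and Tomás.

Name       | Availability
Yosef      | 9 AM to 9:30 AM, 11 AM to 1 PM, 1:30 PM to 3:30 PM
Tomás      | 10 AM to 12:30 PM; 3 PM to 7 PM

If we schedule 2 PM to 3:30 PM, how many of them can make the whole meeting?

1

Yosef can make the full 14:00-15:30 slot — that's 1.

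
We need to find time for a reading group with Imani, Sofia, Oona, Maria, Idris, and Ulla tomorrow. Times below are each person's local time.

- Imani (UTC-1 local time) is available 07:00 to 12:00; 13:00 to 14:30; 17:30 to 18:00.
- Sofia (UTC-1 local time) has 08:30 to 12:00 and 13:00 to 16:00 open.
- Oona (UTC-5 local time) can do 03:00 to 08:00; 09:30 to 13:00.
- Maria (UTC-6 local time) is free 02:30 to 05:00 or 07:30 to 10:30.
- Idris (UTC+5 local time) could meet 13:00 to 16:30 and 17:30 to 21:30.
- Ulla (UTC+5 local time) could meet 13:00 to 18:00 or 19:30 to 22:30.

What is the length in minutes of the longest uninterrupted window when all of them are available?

Imani in UTC: 08:00-13:00, 14:00-15:30, 18:30-19:00 (add 1h to convert from UTC-1).
Sofia in UTC: 09:30-13:00, 14:00-17:00 (add 1h to convert from UTC-1).
Oona in UTC: 08:00-13:00, 14:30-18:00 (add 5h to convert from UTC-5).
Maria in UTC: 08:30-11:00, 13:30-16:30 (add 6h to convert from UTC-6).
Idris in UTC: 08:00-11:30, 12:30-16:30 (subtract 5h to convert from UTC+5).
Ulla in UTC: 08:00-13:00, 14:30-17:30 (subtract 5h to convert from UTC+5).
Imani ∩ Sofia: 09:30-13:00, 14:00-15:30.
Imani ∩ Sofia ∩ Oona: 09:30-13:00, 14:30-15:30.
Imani ∩ Sofia ∩ Oona ∩ Maria: 09:30-11:00, 14:30-15:30.
Imani ∩ Sofia ∩ Oona ∩ Maria ∩ Idris: 09:30-11:00, 14:30-15:30.
Imani ∩ Sofia ∩ Oona ∩ Maria ∩ Idris ∩ Ulla: 09:30-11:00, 14:30-15:30.
Those are the intersection windows.
The longest is 09:30-11:00 at 90 minutes.

90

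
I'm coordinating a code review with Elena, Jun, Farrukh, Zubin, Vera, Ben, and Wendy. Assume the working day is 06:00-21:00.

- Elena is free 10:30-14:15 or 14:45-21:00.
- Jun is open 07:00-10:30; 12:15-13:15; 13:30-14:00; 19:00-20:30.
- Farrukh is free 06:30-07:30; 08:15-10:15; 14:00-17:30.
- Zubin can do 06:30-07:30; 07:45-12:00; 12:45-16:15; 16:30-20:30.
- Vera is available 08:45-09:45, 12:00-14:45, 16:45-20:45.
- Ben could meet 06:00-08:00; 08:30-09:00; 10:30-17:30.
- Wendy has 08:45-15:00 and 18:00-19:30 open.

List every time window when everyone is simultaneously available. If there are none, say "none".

Elena ∩ Jun: 12:15-13:15, 13:30-14:00, 19:00-20:30.
Elena ∩ Jun ∩ Farrukh: ∅.
Elena ∩ Jun ∩ Farrukh ∩ Zubin: ∅.
Elena ∩ Jun ∩ Farrukh ∩ Zubin ∩ Vera: ∅.
Elena ∩ Jun ∩ Farrukh ∩ Zubin ∩ Vera ∩ Ben: ∅.
Elena ∩ Jun ∩ Farrukh ∩ Zubin ∩ Vera ∩ Ben ∩ Wendy: ∅.
There is no time when everyone is free.

none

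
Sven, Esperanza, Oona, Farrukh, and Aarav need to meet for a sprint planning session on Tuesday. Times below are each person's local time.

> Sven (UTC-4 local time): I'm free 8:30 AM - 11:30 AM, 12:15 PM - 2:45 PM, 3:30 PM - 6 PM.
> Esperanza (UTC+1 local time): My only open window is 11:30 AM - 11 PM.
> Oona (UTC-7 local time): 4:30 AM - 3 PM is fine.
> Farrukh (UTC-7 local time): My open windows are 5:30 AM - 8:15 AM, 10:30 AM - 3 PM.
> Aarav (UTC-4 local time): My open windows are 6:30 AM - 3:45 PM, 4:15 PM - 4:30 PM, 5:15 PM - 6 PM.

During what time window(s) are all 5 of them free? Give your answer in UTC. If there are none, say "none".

12:30-15:15, 17:30-18:45, 19:30-19:45, 20:15-20:30, 21:15-22:00

Sven in UTC: 12:30-15:30, 16:15-18:45, 19:30-22:00 (add 4h to convert from UTC-4).
Esperanza in UTC: 10:30-22:00 (subtract 1h to convert from UTC+1).
Oona in UTC: 11:30-22:00 (add 7h to convert from UTC-7).
Farrukh in UTC: 12:30-15:15, 17:30-22:00 (add 7h to convert from UTC-7).
Aarav in UTC: 10:30-19:45, 20:15-20:30, 21:15-22:00 (add 4h to convert from UTC-4).
Sven ∩ Esperanza: 12:30-15:30, 16:15-18:45, 19:30-22:00.
Sven ∩ Esperanza ∩ Oona: 12:30-15:30, 16:15-18:45, 19:30-22:00.
Sven ∩ Esperanza ∩ Oona ∩ Farrukh: 12:30-15:15, 17:30-18:45, 19:30-22:00.
Sven ∩ Esperanza ∩ Oona ∩ Farrukh ∩ Aarav: 12:30-15:15, 17:30-18:45, 19:30-19:45, 20:15-20:30, 21:15-22:00.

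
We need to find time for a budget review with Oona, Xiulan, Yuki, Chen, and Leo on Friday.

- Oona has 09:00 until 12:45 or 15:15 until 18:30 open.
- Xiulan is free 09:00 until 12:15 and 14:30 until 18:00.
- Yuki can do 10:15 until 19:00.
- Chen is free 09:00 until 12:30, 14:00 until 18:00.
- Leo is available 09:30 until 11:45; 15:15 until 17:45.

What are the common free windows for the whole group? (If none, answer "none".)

Oona ∩ Xiulan: 09:00-12:15, 15:15-18:00.
Oona ∩ Xiulan ∩ Yuki: 10:15-12:15, 15:15-18:00.
Oona ∩ Xiulan ∩ Yuki ∩ Chen: 10:15-12:15, 15:15-18:00.
Oona ∩ Xiulan ∩ Yuki ∩ Chen ∩ Leo: 10:15-11:45, 15:15-17:45.
So the common availability across everyone is 10:15-11:45, 15:15-17:45.

10:15-11:45, 15:15-17:45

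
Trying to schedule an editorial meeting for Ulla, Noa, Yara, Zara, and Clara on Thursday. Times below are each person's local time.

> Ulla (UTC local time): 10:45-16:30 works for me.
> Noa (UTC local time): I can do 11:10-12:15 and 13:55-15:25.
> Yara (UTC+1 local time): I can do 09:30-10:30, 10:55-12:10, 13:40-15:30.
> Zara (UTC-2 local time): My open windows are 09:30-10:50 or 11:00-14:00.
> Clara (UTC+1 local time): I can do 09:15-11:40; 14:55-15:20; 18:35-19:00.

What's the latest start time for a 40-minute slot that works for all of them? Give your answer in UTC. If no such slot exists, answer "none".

none

Ulla in UTC: 10:45-16:30.
Noa in UTC: 11:10-12:15, 13:55-15:25.
Yara in UTC: 08:30-09:30, 09:55-11:10, 12:40-14:30 (subtract 1h to convert from UTC+1).
Zara in UTC: 11:30-12:50, 13:00-16:00 (add 2h to convert from UTC-2).
Clara in UTC: 08:15-10:40, 13:55-14:20, 17:35-18:00 (subtract 1h to convert from UTC+1).
Ulla ∩ Noa: 11:10-12:15, 13:55-15:25.
Ulla ∩ Noa ∩ Yara: 13:55-14:30.
Ulla ∩ Noa ∩ Yara ∩ Zara: 13:55-14:30.
Ulla ∩ Noa ∩ Yara ∩ Zara ∩ Clara: 13:55-14:20.
No common window is at least 40 minutes long.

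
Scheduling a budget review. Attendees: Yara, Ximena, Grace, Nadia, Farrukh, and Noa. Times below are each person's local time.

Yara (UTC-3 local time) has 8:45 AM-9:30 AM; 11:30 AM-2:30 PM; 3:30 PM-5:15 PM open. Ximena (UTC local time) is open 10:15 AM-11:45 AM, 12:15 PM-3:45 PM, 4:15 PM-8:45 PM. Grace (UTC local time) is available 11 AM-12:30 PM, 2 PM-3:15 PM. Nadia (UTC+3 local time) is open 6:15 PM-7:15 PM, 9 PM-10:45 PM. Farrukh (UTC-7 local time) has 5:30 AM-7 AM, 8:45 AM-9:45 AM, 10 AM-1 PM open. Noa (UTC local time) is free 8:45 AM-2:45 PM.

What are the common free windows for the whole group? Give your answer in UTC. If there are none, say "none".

none

Yara in UTC: 11:45-12:30, 14:30-17:30, 18:30-20:15 (add 3h to convert from UTC-3).
Ximena in UTC: 10:15-11:45, 12:15-15:45, 16:15-20:45.
Grace in UTC: 11:00-12:30, 14:00-15:15.
Nadia in UTC: 15:15-16:15, 18:00-19:45 (subtract 3h to convert from UTC+3).
Farrukh in UTC: 12:30-14:00, 15:45-16:45, 17:00-20:00 (add 7h to convert from UTC-7).
Noa in UTC: 08:45-14:45.
Yara ∩ Ximena: 12:15-12:30, 14:30-15:45, 16:15-17:30, 18:30-20:15.
Yara ∩ Ximena ∩ Grace: 12:15-12:30, 14:30-15:15.
Yara ∩ Ximena ∩ Grace ∩ Nadia: ∅.
Yara ∩ Ximena ∩ Grace ∩ Nadia ∩ Farrukh: ∅.
Yara ∩ Ximena ∩ Grace ∩ Nadia ∩ Farrukh ∩ Noa: ∅.
There is no time when everyone is free.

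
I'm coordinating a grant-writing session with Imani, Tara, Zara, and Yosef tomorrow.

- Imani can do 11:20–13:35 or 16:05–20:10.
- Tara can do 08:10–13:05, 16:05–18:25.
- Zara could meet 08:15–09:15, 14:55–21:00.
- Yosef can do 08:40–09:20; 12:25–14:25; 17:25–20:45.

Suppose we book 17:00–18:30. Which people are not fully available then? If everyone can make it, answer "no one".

Imani: free for 17:00-18:30. Tara: not fully free for 17:00-18:30. Zara: free for 17:00-18:30. Yosef: not fully free for 17:00-18:30.

Tara, Yosef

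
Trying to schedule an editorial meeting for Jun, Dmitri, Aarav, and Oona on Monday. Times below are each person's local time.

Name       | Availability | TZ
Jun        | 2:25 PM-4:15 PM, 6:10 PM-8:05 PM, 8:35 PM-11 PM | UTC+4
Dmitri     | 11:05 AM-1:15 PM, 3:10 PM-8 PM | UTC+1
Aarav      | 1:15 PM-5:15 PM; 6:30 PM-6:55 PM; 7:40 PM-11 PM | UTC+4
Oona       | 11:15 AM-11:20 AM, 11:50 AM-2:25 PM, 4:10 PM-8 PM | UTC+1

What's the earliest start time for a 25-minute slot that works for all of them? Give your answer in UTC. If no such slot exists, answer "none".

10:50

Jun in UTC: 10:25-12:15, 14:10-16:05, 16:35-19:00 (subtract 4h to convert from UTC+4).
Dmitri in UTC: 10:05-12:15, 14:10-19:00 (subtract 1h to convert from UTC+1).
Aarav in UTC: 09:15-13:15, 14:30-14:55, 15:40-19:00 (subtract 4h to convert from UTC+4).
Oona in UTC: 10:15-10:20, 10:50-13:25, 15:10-19:00 (subtract 1h to convert from UTC+1).
Jun ∩ Dmitri: 10:25-12:15, 14:10-16:05, 16:35-19:00.
Jun ∩ Dmitri ∩ Aarav: 10:25-12:15, 14:30-14:55, 15:40-16:05, 16:35-19:00.
Jun ∩ Dmitri ∩ Aarav ∩ Oona: 10:50-12:15, 15:40-16:05, 16:35-19:00.
The first common window of at least 25 minutes is 10:50-12:15, so the earliest start is 10:50.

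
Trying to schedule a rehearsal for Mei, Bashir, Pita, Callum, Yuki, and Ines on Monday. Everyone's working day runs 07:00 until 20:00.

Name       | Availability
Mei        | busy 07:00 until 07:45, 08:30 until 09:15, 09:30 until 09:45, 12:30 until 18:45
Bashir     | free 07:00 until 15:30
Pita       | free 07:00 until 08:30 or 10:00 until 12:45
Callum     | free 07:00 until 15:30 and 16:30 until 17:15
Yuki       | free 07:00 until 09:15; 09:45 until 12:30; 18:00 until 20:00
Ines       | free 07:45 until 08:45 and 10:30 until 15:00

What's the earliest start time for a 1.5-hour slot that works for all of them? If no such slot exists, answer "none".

10:30

Mei free: 07:45-08:30, 09:15-09:30, 09:45-12:30, 18:45-20:00 (invert busy blocks within the working day).
Bashir free: 07:00-15:30.
Pita free: 07:00-08:30, 10:00-12:45.
Callum free: 07:00-15:30, 16:30-17:15.
Yuki free: 07:00-09:15, 09:45-12:30, 18:00-20:00.
Ines free: 07:45-08:45, 10:30-15:00.
Mei ∩ Bashir: 07:45-08:30, 09:15-09:30, 09:45-12:30.
Mei ∩ Bashir ∩ Pita: 07:45-08:30, 10:00-12:30.
Mei ∩ Bashir ∩ Pita ∩ Callum: 07:45-08:30, 10:00-12:30.
Mei ∩ Bashir ∩ Pita ∩ Callum ∩ Yuki: 07:45-08:30, 10:00-12:30.
Mei ∩ Bashir ∩ Pita ∩ Callum ∩ Yuki ∩ Ines: 07:45-08:30, 10:30-12:30.
Those are the intersection windows.
The first common window of at least 90 minutes is 10:30-12:30, so the earliest start is 10:30.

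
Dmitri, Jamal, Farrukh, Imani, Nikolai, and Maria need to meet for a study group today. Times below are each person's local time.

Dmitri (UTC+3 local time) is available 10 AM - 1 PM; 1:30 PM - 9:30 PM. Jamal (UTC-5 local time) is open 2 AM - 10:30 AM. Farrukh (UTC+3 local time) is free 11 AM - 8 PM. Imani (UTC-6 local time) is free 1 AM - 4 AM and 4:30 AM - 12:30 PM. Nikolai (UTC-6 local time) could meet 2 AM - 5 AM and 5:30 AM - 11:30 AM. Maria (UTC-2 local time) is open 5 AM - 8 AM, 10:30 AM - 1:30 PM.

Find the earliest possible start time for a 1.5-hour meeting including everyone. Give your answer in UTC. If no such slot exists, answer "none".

Dmitri in UTC: 07:00-10:00, 10:30-18:30 (subtract 3h to convert from UTC+3).
Jamal in UTC: 07:00-15:30 (add 5h to convert from UTC-5).
Farrukh in UTC: 08:00-17:00 (subtract 3h to convert from UTC+3).
Imani in UTC: 07:00-10:00, 10:30-18:30 (add 6h to convert from UTC-6).
Nikolai in UTC: 08:00-11:00, 11:30-17:30 (add 6h to convert from UTC-6).
Maria in UTC: 07:00-10:00, 12:30-15:30 (add 2h to convert from UTC-2).
Dmitri ∩ Jamal: 07:00-10:00, 10:30-15:30.
Dmitri ∩ Jamal ∩ Farrukh: 08:00-10:00, 10:30-15:30.
Dmitri ∩ Jamal ∩ Farrukh ∩ Imani: 08:00-10:00, 10:30-15:30.
Dmitri ∩ Jamal ∩ Farrukh ∩ Imani ∩ Nikolai: 08:00-10:00, 10:30-11:00, 11:30-15:30.
Dmitri ∩ Jamal ∩ Farrukh ∩ Imani ∩ Nikolai ∩ Maria: 08:00-10:00, 12:30-15:30.
The first common window of at least 90 minutes is 08:00-10:00, so the earliest start is 08:00.

08:00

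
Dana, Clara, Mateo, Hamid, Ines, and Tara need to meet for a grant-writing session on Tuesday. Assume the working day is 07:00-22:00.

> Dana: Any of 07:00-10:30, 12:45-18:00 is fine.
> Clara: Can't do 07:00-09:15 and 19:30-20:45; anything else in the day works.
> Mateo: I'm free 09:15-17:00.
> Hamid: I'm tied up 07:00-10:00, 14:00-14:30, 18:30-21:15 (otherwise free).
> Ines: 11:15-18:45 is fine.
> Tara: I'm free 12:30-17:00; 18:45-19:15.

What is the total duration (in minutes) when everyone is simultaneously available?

Dana free: 07:00-10:30, 12:45-18:00.
Clara free: 09:15-19:30, 20:45-22:00 (invert busy blocks within the working day).
Mateo free: 09:15-17:00.
Hamid free: 10:00-14:00, 14:30-18:30, 21:15-22:00 (invert busy blocks within the working day).
Ines free: 11:15-18:45.
Tara free: 12:30-17:00, 18:45-19:15.
Dana ∩ Clara: 09:15-10:30, 12:45-18:00.
Dana ∩ Clara ∩ Mateo: 09:15-10:30, 12:45-17:00.
Dana ∩ Clara ∩ Mateo ∩ Hamid: 10:00-10:30, 12:45-14:00, 14:30-17:00.
Dana ∩ Clara ∩ Mateo ∩ Hamid ∩ Ines: 12:45-14:00, 14:30-17:00.
Dana ∩ Clara ∩ Mateo ∩ Hamid ∩ Ines ∩ Tara: 12:45-14:00, 14:30-17:00.
Summing the common windows: 75 + 150 = 225 minutes.

225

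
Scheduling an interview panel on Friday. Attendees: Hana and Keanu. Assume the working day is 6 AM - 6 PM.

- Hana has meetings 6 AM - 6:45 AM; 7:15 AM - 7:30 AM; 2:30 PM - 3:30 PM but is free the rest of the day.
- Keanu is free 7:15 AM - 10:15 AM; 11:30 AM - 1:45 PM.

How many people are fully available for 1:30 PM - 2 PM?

Hana free: 06:45-07:15, 07:30-14:30, 15:30-18:00 (invert busy blocks within the working day).
Keanu free: 07:15-10:15, 11:30-13:45.
Hana can make the full 13:30-14:00 slot — that's 1.

1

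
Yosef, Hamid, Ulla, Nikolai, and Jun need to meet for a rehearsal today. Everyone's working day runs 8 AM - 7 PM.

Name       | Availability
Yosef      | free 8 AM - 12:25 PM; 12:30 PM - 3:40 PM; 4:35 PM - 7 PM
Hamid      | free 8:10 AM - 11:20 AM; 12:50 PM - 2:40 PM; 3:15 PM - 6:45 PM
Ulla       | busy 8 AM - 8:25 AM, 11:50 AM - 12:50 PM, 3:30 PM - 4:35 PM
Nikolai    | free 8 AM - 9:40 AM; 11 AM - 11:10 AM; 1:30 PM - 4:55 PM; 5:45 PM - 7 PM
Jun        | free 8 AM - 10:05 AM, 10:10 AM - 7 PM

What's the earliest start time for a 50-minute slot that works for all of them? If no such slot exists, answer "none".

Yosef free: 08:00-12:25, 12:30-15:40, 16:35-19:00.
Hamid free: 08:10-11:20, 12:50-14:40, 15:15-18:45.
Ulla free: 08:25-11:50, 12:50-15:30, 16:35-19:00 (invert busy blocks within the working day).
Nikolai free: 08:00-09:40, 11:00-11:10, 13:30-16:55, 17:45-19:00.
Jun free: 08:00-10:05, 10:10-19:00.
Yosef ∩ Hamid: 08:10-11:20, 12:50-14:40, 15:15-15:40, 16:35-18:45.
Yosef ∩ Hamid ∩ Ulla: 08:25-11:20, 12:50-14:40, 15:15-15:30, 16:35-18:45.
Yosef ∩ Hamid ∩ Ulla ∩ Nikolai: 08:25-09:40, 11:00-11:10, 13:30-14:40, 15:15-15:30, 16:35-16:55, 17:45-18:45.
Yosef ∩ Hamid ∩ Ulla ∩ Nikolai ∩ Jun: 08:25-09:40, 11:00-11:10, 13:30-14:40, 15:15-15:30, 16:35-16:55, 17:45-18:45.
The first common window of at least 50 minutes is 08:25-09:40, so the earliest start is 08:25.

08:25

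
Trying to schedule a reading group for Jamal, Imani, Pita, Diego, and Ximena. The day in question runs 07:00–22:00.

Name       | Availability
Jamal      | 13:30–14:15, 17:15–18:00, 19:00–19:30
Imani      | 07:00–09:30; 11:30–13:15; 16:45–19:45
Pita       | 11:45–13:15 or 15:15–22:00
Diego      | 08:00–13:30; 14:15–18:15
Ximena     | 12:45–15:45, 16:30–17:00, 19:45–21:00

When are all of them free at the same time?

none

Jamal ∩ Imani: 17:15-18:00, 19:00-19:30.
Jamal ∩ Imani ∩ Pita: 17:15-18:00, 19:00-19:30.
Jamal ∩ Imani ∩ Pita ∩ Diego: 17:15-18:00.
Jamal ∩ Imani ∩ Pita ∩ Diego ∩ Ximena: ∅.
There is no time when everyone is free.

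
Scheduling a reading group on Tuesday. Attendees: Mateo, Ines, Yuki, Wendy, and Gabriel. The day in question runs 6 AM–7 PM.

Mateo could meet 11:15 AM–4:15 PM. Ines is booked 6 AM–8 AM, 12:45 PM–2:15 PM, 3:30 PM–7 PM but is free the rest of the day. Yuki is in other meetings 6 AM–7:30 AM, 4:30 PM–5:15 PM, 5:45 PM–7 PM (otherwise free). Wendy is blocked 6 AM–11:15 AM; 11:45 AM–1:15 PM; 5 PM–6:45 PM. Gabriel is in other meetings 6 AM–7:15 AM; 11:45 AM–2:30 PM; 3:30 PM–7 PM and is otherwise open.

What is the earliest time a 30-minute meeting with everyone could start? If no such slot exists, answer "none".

11:15

Mateo free: 11:15-16:15.
Ines free: 08:00-12:45, 14:15-15:30 (invert busy blocks within the working day).
Yuki free: 07:30-16:30, 17:15-17:45 (invert busy blocks within the working day).
Wendy free: 11:15-11:45, 13:15-17:00, 18:45-19:00 (invert busy blocks within the working day).
Gabriel free: 07:15-11:45, 14:30-15:30 (invert busy blocks within the working day).
Mateo ∩ Ines: 11:15-12:45, 14:15-15:30.
Mateo ∩ Ines ∩ Yuki: 11:15-12:45, 14:15-15:30.
Mateo ∩ Ines ∩ Yuki ∩ Wendy: 11:15-11:45, 14:15-15:30.
Mateo ∩ Ines ∩ Yuki ∩ Wendy ∩ Gabriel: 11:15-11:45, 14:30-15:30.
The first common window of at least 30 minutes is 11:15-11:45, so the earliest start is 11:15.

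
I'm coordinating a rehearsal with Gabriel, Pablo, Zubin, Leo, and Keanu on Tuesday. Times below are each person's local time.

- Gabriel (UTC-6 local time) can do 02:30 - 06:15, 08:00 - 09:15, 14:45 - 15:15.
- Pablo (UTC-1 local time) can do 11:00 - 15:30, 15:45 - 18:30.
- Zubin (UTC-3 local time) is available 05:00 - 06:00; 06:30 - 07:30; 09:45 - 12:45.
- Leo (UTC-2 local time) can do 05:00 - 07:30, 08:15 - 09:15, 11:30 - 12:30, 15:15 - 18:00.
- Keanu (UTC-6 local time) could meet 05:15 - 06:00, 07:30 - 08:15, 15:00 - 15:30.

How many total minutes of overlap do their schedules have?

15

Gabriel in UTC: 08:30-12:15, 14:00-15:15, 20:45-21:15 (add 6h to convert from UTC-6).
Pablo in UTC: 12:00-16:30, 16:45-19:30 (add 1h to convert from UTC-1).
Zubin in UTC: 08:00-09:00, 09:30-10:30, 12:45-15:45 (add 3h to convert from UTC-3).
Leo in UTC: 07:00-09:30, 10:15-11:15, 13:30-14:30, 17:15-20:00 (add 2h to convert from UTC-2).
Keanu in UTC: 11:15-12:00, 13:30-14:15, 21:00-21:30 (add 6h to convert from UTC-6).
Gabriel ∩ Pablo: 12:00-12:15, 14:00-15:15.
Gabriel ∩ Pablo ∩ Zubin: 14:00-15:15.
Gabriel ∩ Pablo ∩ Zubin ∩ Leo: 14:00-14:30.
Gabriel ∩ Pablo ∩ Zubin ∩ Leo ∩ Keanu: 14:00-14:15.
That's a single block of 15 minutes.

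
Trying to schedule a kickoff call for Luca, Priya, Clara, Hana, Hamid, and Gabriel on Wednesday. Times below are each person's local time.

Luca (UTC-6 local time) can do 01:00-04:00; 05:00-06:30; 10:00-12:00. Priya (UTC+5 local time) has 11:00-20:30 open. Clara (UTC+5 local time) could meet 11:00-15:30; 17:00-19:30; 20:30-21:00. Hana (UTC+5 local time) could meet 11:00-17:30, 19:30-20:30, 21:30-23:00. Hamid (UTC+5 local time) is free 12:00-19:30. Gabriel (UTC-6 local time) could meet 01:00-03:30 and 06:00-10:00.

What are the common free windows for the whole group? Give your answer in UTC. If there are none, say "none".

Luca in UTC: 07:00-10:00, 11:00-12:30, 16:00-18:00 (add 6h to convert from UTC-6).
Priya in UTC: 06:00-15:30 (subtract 5h to convert from UTC+5).
Clara in UTC: 06:00-10:30, 12:00-14:30, 15:30-16:00 (subtract 5h to convert from UTC+5).
Hana in UTC: 06:00-12:30, 14:30-15:30, 16:30-18:00 (subtract 5h to convert from UTC+5).
Hamid in UTC: 07:00-14:30 (subtract 5h to convert from UTC+5).
Gabriel in UTC: 07:00-09:30, 12:00-16:00 (add 6h to convert from UTC-6).
Luca ∩ Priya: 07:00-10:00, 11:00-12:30.
Luca ∩ Priya ∩ Clara: 07:00-10:00, 12:00-12:30.
Luca ∩ Priya ∩ Clara ∩ Hana: 07:00-10:00, 12:00-12:30.
Luca ∩ Priya ∩ Clara ∩ Hana ∩ Hamid: 07:00-10:00, 12:00-12:30.
Luca ∩ Priya ∩ Clara ∩ Hana ∩ Hamid ∩ Gabriel: 07:00-09:30, 12:00-12:30.

07:00-09:30, 12:00-12:30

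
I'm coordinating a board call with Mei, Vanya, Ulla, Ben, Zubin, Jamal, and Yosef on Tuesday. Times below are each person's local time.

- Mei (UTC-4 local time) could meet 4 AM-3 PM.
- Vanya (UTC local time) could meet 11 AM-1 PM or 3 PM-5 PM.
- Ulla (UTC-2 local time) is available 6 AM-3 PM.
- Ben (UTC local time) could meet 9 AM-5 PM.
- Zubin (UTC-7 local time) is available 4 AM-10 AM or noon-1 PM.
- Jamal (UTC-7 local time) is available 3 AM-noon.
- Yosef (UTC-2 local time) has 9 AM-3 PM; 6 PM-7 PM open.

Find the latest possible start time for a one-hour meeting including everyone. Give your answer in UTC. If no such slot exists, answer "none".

Mei in UTC: 08:00-19:00 (add 4h to convert from UTC-4).
Vanya in UTC: 11:00-13:00, 15:00-17:00.
Ulla in UTC: 08:00-17:00 (add 2h to convert from UTC-2).
Ben in UTC: 09:00-17:00.
Zubin in UTC: 11:00-17:00, 19:00-20:00 (add 7h to convert from UTC-7).
Jamal in UTC: 10:00-19:00 (add 7h to convert from UTC-7).
Yosef in UTC: 11:00-17:00, 20:00-21:00 (add 2h to convert from UTC-2).
Mei ∩ Vanya: 11:00-13:00, 15:00-17:00.
Mei ∩ Vanya ∩ Ulla: 11:00-13:00, 15:00-17:00.
Mei ∩ Vanya ∩ Ulla ∩ Ben: 11:00-13:00, 15:00-17:00.
Mei ∩ Vanya ∩ Ulla ∩ Ben ∩ Zubin: 11:00-13:00, 15:00-17:00.
Mei ∩ Vanya ∩ Ulla ∩ Ben ∩ Zubin ∩ Jamal: 11:00-13:00, 15:00-17:00.
Mei ∩ Vanya ∩ Ulla ∩ Ben ∩ Zubin ∩ Jamal ∩ Yosef: 11:00-13:00, 15:00-17:00.
So the common availability across everyone is 11:00-13:00, 15:00-17:00.
The last common window of at least 60 minutes is 15:00-17:00; a 60-minute meeting can start as late as 16:00 and still end by 17:00.

16:00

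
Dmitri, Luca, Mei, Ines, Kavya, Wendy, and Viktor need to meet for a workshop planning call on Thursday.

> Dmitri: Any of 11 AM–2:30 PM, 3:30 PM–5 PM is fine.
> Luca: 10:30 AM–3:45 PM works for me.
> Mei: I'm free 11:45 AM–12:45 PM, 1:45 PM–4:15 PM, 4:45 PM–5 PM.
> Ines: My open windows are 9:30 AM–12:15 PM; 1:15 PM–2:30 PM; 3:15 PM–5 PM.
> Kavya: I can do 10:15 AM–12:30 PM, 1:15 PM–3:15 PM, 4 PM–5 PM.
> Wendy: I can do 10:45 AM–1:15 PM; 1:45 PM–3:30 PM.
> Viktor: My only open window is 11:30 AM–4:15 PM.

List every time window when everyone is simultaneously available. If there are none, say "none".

11:45-12:15, 13:45-14:30

Dmitri ∩ Luca: 11:00-14:30, 15:30-15:45.
Dmitri ∩ Luca ∩ Mei: 11:45-12:45, 13:45-14:30, 15:30-15:45.
Dmitri ∩ Luca ∩ Mei ∩ Ines: 11:45-12:15, 13:45-14:30, 15:30-15:45.
Dmitri ∩ Luca ∩ Mei ∩ Ines ∩ Kavya: 11:45-12:15, 13:45-14:30.
Dmitri ∩ Luca ∩ Mei ∩ Ines ∩ Kavya ∩ Wendy: 11:45-12:15, 13:45-14:30.
Dmitri ∩ Luca ∩ Mei ∩ Ines ∩ Kavya ∩ Wendy ∩ Viktor: 11:45-12:15, 13:45-14:30.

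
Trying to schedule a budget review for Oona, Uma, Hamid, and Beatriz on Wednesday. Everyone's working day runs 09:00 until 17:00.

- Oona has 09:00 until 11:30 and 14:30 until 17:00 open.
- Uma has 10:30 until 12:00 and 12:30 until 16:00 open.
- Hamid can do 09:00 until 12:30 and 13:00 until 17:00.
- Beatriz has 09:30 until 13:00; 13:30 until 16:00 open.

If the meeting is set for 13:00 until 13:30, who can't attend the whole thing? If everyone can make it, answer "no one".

Beatriz, Oona

Oona: not fully free for 13:00-13:30. Uma: free for 13:00-13:30. Hamid: free for 13:00-13:30. Beatriz: not fully free for 13:00-13:30.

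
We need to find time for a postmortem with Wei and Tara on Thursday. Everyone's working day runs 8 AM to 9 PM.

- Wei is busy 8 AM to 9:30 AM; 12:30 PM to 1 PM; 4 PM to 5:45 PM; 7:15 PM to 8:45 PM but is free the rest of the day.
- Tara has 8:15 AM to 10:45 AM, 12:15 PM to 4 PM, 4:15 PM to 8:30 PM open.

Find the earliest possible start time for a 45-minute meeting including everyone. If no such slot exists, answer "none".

Wei free: 09:30-12:30, 13:00-16:00, 17:45-19:15, 20:45-21:00 (invert busy blocks within the working day).
Tara free: 08:15-10:45, 12:15-16:00, 16:15-20:30.
Wei ∩ Tara: 09:30-10:45, 12:15-12:30, 13:00-16:00, 17:45-19:15.
The first common window of at least 45 minutes is 09:30-10:45, so the earliest start is 09:30.

09:30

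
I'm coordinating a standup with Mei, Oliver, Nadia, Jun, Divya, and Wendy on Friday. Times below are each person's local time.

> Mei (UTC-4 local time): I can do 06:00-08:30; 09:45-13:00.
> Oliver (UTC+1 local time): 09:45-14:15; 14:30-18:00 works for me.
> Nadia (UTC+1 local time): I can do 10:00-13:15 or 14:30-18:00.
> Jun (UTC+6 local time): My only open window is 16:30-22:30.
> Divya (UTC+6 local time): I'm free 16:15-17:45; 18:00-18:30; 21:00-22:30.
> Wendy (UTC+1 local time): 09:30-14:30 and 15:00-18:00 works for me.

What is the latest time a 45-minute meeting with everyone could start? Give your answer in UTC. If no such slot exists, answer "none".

Mei in UTC: 10:00-12:30, 13:45-17:00 (add 4h to convert from UTC-4).
Oliver in UTC: 08:45-13:15, 13:30-17:00 (subtract 1h to convert from UTC+1).
Nadia in UTC: 09:00-12:15, 13:30-17:00 (subtract 1h to convert from UTC+1).
Jun in UTC: 10:30-16:30 (subtract 6h to convert from UTC+6).
Divya in UTC: 10:15-11:45, 12:00-12:30, 15:00-16:30 (subtract 6h to convert from UTC+6).
Wendy in UTC: 08:30-13:30, 14:00-17:00 (subtract 1h to convert from UTC+1).
Mei ∩ Oliver: 10:00-12:30, 13:45-17:00.
Mei ∩ Oliver ∩ Nadia: 10:00-12:15, 13:45-17:00.
Mei ∩ Oliver ∩ Nadia ∩ Jun: 10:30-12:15, 13:45-16:30.
Mei ∩ Oliver ∩ Nadia ∩ Jun ∩ Divya: 10:30-11:45, 12:00-12:15, 15:00-16:30.
Mei ∩ Oliver ∩ Nadia ∩ Jun ∩ Divya ∩ Wendy: 10:30-11:45, 12:00-12:15, 15:00-16:30.
The last common window of at least 45 minutes is 15:00-16:30; a 45-minute meeting can start as late as 15:45 and still end by 16:30.

15:45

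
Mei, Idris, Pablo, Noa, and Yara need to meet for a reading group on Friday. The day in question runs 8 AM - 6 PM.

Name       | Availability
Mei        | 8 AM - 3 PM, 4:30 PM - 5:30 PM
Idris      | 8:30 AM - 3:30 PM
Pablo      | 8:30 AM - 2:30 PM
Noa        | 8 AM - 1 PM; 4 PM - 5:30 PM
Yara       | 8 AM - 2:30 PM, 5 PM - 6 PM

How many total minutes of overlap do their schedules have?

Mei ∩ Idris: 08:30-15:00.
Mei ∩ Idris ∩ Pablo: 08:30-14:30.
Mei ∩ Idris ∩ Pablo ∩ Noa: 08:30-13:00.
Mei ∩ Idris ∩ Pablo ∩ Noa ∩ Yara: 08:30-13:00.
Those are the intersection windows.
That's a single block of 270 minutes.

270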